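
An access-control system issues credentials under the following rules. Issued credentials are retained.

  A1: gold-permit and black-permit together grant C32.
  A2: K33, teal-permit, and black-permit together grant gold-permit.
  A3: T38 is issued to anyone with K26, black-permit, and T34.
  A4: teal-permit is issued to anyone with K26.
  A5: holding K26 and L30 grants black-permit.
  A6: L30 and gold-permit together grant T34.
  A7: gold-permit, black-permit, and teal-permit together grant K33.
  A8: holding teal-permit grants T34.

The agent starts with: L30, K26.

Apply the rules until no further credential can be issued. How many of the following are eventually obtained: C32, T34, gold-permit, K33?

Holding K26 grants teal-permit (A4).
Holding teal-permit grants T34 (A8).
C32 would need gold-permit and black-permit (A1), but gold-permit is never granted.
T34: reached.
gold-permit would need K33, teal-permit, and black-permit (A2), but K33 is never granted.
K33 would need gold-permit, black-permit, and teal-permit (A7), but gold-permit is never granted.
Reached: T34 — 1 of the 4.

1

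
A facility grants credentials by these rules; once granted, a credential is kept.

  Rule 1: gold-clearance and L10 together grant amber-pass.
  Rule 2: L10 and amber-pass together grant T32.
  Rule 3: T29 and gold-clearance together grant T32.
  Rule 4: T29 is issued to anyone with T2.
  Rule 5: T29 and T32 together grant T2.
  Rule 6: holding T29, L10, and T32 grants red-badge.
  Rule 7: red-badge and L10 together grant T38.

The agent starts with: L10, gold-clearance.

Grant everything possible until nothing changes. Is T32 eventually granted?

Holding gold-clearance and L10 grants amber-pass (Rule 1).
Holding L10 and amber-pass grants T32 (Rule 2).

Yes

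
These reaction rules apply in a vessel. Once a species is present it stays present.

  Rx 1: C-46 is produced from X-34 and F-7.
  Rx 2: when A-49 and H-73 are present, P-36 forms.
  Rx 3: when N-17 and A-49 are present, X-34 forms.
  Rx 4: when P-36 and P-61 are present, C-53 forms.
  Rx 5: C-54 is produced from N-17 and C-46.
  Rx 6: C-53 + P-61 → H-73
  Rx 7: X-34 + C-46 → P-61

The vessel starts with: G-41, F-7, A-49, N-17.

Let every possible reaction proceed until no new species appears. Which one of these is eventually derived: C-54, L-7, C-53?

C-54

N-17 and A-49 present → X-34 forms (Rx 3).
X-34 and F-7 present → C-46 forms (Rx 1).
N-17 and C-46 present → C-54 forms (Rx 5).
C-53 would need P-36 and P-61 (Rx 4), but P-36 never forms. No rule produces L-7, and it is not given.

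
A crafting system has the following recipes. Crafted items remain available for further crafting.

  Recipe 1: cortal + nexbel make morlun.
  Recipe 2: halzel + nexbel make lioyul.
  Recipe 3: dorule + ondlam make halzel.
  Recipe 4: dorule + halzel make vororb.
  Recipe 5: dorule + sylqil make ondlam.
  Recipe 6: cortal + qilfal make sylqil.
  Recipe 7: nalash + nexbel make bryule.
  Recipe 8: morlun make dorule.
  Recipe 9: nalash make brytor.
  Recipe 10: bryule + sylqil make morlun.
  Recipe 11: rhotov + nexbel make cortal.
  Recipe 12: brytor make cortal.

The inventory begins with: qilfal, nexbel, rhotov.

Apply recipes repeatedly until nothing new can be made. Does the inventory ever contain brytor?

brytor would need nalash (Recipe 9), but nalash is never obtained.

No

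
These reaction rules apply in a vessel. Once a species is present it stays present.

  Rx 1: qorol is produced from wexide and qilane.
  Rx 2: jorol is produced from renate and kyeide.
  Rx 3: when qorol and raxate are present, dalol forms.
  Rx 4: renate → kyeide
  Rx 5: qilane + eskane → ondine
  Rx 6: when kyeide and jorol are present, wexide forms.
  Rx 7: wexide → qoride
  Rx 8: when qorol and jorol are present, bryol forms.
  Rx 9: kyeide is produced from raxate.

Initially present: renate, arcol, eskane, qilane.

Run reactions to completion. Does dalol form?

dalol would need qorol and raxate (Rx 3), but raxate never forms.

No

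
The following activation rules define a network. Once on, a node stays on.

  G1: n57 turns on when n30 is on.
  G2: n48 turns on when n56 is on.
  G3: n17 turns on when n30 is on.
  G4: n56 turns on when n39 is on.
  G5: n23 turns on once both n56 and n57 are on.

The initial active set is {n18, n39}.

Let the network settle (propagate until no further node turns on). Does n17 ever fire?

n17 would need n30 (G3), but n30 never turns on.

No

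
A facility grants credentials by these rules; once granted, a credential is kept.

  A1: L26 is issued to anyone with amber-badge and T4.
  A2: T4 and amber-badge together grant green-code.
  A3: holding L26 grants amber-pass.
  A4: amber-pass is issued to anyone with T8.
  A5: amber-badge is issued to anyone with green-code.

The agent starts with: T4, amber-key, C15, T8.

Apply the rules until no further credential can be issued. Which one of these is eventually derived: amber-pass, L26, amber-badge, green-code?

Holding T8 grants amber-pass (A4).
L26 would need amber-badge and T4 (A1), but amber-badge is never granted. green-code would need T4 and amber-badge (A2), but amber-badge is never granted. amber-badge would need green-code (A5), but green-code is never granted.

amber-pass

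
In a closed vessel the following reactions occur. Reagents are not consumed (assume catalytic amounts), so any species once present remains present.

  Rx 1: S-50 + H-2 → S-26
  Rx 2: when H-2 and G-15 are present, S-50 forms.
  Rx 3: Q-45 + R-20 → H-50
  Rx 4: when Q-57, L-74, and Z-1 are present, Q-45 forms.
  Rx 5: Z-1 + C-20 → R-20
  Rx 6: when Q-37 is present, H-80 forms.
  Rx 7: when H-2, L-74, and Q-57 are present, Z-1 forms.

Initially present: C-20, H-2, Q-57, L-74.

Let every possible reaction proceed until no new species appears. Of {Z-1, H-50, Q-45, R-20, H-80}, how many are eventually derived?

H-2, L-74, and Q-57 present → Z-1 forms (Rx 7).
Z-1 and C-20 present → R-20 forms (Rx 5).
Q-57, L-74, and Z-1 present → Q-45 forms (Rx 4).
Q-45 and R-20 present → H-50 forms (Rx 3).
Z-1: reached.
H-50: reached.
Q-45: reached.
R-20: reached.
H-80 would need Q-37 (Rx 6), but Q-37 never forms.
Reached: Z-1, H-50, Q-45, and R-20 — 4 of the 5.

4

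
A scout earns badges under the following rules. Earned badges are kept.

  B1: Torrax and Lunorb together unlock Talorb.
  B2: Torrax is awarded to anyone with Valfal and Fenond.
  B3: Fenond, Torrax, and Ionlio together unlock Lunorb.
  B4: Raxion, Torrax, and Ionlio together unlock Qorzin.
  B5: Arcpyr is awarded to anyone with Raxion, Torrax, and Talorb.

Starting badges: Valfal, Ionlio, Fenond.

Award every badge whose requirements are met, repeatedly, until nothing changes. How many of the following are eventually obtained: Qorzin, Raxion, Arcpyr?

Qorzin would need Raxion, Torrax, and Ionlio (B4), but Raxion is never earned.
No rule produces Raxion, and it is not given.
Arcpyr would need Raxion, Torrax, and Talorb (B5), but Raxion is never earned.
None of the 3 are reached.

0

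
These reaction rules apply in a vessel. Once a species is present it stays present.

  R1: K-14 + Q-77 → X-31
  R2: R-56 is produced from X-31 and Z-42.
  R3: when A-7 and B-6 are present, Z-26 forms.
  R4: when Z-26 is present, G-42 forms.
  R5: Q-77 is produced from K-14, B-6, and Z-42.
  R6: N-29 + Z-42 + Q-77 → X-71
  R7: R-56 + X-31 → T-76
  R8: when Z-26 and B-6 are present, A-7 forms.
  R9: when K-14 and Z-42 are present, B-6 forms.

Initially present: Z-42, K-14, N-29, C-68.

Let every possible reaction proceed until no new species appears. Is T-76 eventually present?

K-14 and Z-42 present → B-6 forms (R9).
K-14, B-6, and Z-42 present → Q-77 forms (R5).
K-14 and Q-77 present → X-31 forms (R1).
X-31 and Z-42 present → R-56 forms (R2).
R-56 and X-31 present → T-76 forms (R7).

Yes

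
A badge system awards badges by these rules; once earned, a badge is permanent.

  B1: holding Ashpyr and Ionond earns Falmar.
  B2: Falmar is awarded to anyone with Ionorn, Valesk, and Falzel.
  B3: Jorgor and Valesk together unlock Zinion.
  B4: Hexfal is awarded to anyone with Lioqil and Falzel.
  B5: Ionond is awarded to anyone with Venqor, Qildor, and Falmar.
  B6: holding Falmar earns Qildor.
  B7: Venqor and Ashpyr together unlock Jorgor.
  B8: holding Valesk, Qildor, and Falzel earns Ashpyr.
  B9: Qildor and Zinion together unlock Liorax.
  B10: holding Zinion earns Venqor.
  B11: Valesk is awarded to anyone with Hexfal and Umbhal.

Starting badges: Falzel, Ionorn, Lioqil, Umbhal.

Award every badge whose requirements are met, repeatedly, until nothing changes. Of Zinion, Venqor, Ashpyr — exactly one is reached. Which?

With Lioqil and Falzel, Hexfal is earned (B4).
With Hexfal and Umbhal, Valesk is earned (B11).
With Ionorn, Valesk, and Falzel, Falmar is earned (B2).
With Falmar, Qildor is earned (B6).
With Valesk, Qildor, and Falzel, Ashpyr is earned (B8).
Venqor would need Zinion (B10), but Zinion is never earned. Zinion would need Jorgor and Valesk (B3), but Jorgor is never earned.

Ashpyr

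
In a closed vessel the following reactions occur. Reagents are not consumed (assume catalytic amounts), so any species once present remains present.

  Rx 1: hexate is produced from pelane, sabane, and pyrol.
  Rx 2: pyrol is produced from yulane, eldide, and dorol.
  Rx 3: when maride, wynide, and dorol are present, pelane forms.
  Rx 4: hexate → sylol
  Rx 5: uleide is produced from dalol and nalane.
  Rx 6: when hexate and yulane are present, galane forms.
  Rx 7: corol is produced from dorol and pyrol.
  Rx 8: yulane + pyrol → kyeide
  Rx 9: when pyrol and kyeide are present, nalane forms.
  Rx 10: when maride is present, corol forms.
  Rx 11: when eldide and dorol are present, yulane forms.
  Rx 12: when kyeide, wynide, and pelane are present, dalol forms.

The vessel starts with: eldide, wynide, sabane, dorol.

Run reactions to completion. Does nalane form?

eldide and dorol present → yulane forms (Rx 11).
yulane, eldide, and dorol present → pyrol forms (Rx 2).
yulane and pyrol present → kyeide forms (Rx 8).
pyrol and kyeide present → nalane forms (Rx 9).

Yes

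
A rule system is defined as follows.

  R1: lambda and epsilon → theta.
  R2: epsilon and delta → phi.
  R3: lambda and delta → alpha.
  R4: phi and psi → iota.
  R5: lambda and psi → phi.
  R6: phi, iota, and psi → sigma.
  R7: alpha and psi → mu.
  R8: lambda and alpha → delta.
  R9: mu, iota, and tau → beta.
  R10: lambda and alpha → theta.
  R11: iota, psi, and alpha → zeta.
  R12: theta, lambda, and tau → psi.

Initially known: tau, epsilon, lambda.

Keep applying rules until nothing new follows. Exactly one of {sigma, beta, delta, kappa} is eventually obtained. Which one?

sigma

lambda and epsilon hold, so theta follows (R1).
From theta, lambda, and tau, R12 gives psi.
From lambda and psi, R5 gives phi.
phi and psi hold, so iota follows (R4).
From phi, iota, and psi, R6 gives sigma.
delta would need lambda and alpha (R8), but alpha is never established. No rule produces kappa, and it is not given. beta would need mu, iota, and tau (R9), but mu is never established.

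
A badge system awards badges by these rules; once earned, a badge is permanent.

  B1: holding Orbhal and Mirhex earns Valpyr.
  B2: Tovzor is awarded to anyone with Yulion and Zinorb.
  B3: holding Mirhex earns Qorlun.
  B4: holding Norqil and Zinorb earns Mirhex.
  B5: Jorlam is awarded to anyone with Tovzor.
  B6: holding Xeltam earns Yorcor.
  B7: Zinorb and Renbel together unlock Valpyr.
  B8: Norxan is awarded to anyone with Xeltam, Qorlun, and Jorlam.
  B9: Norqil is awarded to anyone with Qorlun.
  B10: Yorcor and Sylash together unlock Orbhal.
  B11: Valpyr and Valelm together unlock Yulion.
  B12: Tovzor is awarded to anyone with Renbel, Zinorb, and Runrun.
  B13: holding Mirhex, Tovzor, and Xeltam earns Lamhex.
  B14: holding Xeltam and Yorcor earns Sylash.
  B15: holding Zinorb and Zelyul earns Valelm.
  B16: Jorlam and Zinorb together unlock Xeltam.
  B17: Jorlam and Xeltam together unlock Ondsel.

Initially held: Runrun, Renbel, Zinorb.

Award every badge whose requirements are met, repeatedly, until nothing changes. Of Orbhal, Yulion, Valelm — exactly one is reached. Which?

Orbhal

With Renbel, Zinorb, and Runrun, Tovzor is earned (B12).
With Tovzor, Jorlam is earned (B5).
With Jorlam and Zinorb, Xeltam is earned (B16).
With Xeltam, Yorcor is earned (B6).
With Xeltam and Yorcor, Sylash is earned (B14).
With Yorcor and Sylash, Orbhal is earned (B10).
Valelm would need Zinorb and Zelyul (B15), but Zelyul is never earned. Yulion would need Valpyr and Valelm (B11), but Valelm is never earned.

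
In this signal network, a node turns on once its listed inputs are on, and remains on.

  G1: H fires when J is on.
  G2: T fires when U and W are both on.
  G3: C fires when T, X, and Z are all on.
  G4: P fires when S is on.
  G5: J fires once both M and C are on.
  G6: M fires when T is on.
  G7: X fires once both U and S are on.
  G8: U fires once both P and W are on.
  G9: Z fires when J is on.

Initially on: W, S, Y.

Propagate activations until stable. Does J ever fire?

No

J would need M and C (G5), but C never turns on.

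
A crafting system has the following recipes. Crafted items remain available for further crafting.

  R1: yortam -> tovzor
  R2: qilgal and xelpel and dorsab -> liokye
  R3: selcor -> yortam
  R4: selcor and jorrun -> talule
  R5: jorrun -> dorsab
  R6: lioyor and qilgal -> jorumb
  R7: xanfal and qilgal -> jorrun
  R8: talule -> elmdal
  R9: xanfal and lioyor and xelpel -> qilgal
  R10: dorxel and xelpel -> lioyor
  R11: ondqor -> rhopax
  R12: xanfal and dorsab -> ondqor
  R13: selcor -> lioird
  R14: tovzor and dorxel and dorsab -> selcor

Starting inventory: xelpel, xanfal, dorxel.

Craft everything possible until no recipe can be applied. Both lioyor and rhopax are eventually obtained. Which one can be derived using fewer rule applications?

lioyor

lioyor: Using R10, dorxel and xelpel make lioyor. [1 rule application]
rhopax: dorxel and xelpel -> lioyor (R10). xanfal and lioyor and xelpel -> qilgal (R9). Using R7, xanfal and qilgal make jorrun. Using R5, jorrun makes dorsab. Using R12, xanfal and dorsab make ondqor. Using R11, ondqor makes rhopax. [6 rule applications]
lioyor needs fewer.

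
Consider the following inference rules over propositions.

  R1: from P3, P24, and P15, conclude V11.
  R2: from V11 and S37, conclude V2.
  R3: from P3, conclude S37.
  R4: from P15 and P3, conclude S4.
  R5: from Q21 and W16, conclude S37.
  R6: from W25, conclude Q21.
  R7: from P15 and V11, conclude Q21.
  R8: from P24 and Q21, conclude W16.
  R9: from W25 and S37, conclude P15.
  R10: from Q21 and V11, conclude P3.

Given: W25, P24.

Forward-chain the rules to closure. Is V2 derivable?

No

V2 would need V11 and S37 (R2), but V11 is never established.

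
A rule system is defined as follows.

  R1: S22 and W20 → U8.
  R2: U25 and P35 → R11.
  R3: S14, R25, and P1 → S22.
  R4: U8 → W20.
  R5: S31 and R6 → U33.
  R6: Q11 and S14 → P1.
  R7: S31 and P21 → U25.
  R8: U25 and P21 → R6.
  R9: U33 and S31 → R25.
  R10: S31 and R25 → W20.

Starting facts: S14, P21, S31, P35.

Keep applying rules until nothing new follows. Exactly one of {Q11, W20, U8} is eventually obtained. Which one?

W20

From S31 and P21, R7 gives U25.
U25 and P21 hold, so R6 follows (R8).
From S31 and R6, R5 gives U33.
U33 and S31 hold, so R25 follows (R9).
From S31 and R25, R10 gives W20.
No rule produces Q11, and it is not given. U8 would need S22 and W20 (R1), but S22 is never established.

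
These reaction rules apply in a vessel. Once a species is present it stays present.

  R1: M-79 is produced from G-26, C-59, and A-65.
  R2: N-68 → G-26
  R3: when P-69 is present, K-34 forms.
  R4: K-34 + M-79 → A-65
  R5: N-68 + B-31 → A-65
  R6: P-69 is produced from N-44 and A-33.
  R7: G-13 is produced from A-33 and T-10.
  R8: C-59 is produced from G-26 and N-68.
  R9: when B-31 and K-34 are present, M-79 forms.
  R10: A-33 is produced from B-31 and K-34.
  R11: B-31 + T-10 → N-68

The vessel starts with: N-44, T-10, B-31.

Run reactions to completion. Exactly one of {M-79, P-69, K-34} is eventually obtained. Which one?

M-79

B-31 and T-10 present → N-68 forms (R11).
N-68 present → G-26 forms (R2).
N-68 and B-31 present → A-65 forms (R5).
G-26 and N-68 present → C-59 forms (R8).
G-26, C-59, and A-65 present → M-79 forms (R1).
K-34 would need P-69 (R3), but P-69 never forms. P-69 would need N-44 and A-33 (R6), but A-33 never forms.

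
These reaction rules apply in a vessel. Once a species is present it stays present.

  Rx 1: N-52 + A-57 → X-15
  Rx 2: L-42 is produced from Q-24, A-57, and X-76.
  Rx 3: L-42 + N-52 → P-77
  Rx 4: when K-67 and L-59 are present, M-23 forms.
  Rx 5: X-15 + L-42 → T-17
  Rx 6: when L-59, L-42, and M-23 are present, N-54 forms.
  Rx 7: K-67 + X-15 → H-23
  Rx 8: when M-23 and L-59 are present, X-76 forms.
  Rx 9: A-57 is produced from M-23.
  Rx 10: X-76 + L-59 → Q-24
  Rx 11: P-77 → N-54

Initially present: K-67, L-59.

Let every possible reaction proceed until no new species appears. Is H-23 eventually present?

H-23 would need K-67 and X-15 (Rx 7), but X-15 never forms.

No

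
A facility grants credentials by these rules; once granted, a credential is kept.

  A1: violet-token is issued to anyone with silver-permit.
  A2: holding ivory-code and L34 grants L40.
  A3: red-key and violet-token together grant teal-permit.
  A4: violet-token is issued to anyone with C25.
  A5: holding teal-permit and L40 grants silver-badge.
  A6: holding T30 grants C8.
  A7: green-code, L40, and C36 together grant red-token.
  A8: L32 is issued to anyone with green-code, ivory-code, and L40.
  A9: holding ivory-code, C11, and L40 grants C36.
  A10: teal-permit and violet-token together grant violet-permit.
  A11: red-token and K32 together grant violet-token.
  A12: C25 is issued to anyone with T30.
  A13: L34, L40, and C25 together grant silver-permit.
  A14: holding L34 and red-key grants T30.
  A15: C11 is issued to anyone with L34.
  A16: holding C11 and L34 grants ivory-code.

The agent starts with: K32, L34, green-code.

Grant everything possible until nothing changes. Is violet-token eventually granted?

Holding L34 grants C11 (A15).
Holding C11 and L34 grants ivory-code (A16).
Holding ivory-code and L34 grants L40 (A2).
Holding ivory-code, C11, and L40 grants C36 (A9).
Holding green-code, L40, and C36 grants red-token (A7).
Holding red-token and K32 grants violet-token (A11).

Yes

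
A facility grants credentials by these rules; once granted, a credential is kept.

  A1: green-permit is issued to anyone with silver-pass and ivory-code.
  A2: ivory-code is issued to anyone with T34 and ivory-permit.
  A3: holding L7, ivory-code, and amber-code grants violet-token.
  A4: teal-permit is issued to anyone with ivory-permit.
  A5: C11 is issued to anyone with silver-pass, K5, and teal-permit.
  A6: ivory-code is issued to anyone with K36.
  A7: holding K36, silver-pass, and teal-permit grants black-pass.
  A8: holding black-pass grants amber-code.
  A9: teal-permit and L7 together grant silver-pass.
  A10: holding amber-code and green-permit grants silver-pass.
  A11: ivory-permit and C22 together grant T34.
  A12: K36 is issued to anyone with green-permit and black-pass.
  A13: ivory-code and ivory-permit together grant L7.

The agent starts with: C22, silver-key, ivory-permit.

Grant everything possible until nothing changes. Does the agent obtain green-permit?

Holding ivory-permit grants teal-permit (A4).
Holding ivory-permit and C22 grants T34 (A11).
Holding T34 and ivory-permit grants ivory-code (A2).
Holding ivory-code and ivory-permit grants L7 (A13).
Holding teal-permit and L7 grants silver-pass (A9).
Holding silver-pass and ivory-code grants green-permit (A1).

Yes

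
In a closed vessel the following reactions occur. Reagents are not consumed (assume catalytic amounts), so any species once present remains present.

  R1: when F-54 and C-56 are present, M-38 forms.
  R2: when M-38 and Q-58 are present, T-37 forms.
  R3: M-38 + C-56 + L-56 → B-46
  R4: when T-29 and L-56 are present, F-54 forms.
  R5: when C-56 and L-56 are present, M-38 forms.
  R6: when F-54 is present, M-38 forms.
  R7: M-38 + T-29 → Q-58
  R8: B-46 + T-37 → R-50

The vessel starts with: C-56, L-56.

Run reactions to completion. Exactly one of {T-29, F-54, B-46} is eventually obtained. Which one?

C-56 and L-56 present → M-38 forms (R5).
M-38, C-56, and L-56 present → B-46 forms (R3).
No rule produces T-29, and it is not given. F-54 would need T-29 and L-56 (R4), but T-29 never forms.

B-46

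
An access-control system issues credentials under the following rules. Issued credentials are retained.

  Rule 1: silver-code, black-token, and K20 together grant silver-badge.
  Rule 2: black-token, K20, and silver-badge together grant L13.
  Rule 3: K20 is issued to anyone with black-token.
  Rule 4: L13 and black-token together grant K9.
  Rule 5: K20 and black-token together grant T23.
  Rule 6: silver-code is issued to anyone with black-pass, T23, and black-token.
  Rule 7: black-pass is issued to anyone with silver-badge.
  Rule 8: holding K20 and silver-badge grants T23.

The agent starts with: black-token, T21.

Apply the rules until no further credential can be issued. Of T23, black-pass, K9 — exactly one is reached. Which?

Holding black-token grants K20 (Rule 3).
Holding K20 and black-token grants T23 (Rule 5).
black-pass would need silver-badge (Rule 7), but silver-badge is never granted. K9 would need L13 and black-token (Rule 4), but L13 is never granted.

T23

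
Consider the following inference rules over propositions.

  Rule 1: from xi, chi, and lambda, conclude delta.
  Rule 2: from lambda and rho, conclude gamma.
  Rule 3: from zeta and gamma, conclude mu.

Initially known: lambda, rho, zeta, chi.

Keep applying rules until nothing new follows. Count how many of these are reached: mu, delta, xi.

From lambda and rho, Rule 2 gives gamma.
From zeta and gamma, Rule 3 gives mu.
mu: reached.
delta would need xi, chi, and lambda (Rule 1), but xi is never established.
No rule produces xi, and it is not given.
Reached: mu — 1 of the 3.

1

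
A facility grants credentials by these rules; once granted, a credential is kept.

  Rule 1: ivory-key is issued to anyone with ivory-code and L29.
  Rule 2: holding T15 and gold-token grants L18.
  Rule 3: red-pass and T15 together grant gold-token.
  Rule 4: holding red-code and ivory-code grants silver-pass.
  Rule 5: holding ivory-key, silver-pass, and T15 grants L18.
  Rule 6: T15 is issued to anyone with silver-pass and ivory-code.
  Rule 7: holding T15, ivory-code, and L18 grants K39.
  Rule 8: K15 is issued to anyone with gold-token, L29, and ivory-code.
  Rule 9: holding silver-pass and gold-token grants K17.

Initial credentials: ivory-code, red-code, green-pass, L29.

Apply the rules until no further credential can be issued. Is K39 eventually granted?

Holding red-code and ivory-code grants silver-pass (Rule 4).
Holding ivory-code and L29 grants ivory-key (Rule 1).
Holding silver-pass and ivory-code grants T15 (Rule 6).
Holding ivory-key, silver-pass, and T15 grants L18 (Rule 5).
Holding T15, ivory-code, and L18 grants K39 (Rule 7).

Yes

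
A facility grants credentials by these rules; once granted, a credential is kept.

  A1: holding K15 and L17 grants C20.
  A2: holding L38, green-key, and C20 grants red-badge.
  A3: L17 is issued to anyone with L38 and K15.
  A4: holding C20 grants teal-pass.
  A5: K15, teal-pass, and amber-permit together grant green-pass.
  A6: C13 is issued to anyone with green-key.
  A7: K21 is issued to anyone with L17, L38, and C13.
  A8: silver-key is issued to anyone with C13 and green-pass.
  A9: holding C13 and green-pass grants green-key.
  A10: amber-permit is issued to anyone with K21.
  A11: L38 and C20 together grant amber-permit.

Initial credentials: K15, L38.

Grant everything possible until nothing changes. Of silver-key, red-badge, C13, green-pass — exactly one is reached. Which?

green-pass

Holding L38 and K15 grants L17 (A3).
Holding K15 and L17 grants C20 (A1).
Holding C20 grants teal-pass (A4).
Holding L38 and C20 grants amber-permit (A11).
Holding K15, teal-pass, and amber-permit grants green-pass (A5).
silver-key would need C13 and green-pass (A8), but C13 is never granted. red-badge would need L38, green-key, and C20 (A2), but green-key is never granted. C13 would need green-key (A6), but green-key is never granted.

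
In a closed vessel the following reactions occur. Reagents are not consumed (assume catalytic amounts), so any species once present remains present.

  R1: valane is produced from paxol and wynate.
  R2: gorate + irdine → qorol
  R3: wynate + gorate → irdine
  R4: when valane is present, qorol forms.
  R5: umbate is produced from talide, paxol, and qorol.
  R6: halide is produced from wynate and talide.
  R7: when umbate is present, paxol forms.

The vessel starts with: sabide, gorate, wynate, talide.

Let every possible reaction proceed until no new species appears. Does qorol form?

Yes

wynate and gorate present → irdine forms (R3).
gorate and irdine present → qorol forms (R2).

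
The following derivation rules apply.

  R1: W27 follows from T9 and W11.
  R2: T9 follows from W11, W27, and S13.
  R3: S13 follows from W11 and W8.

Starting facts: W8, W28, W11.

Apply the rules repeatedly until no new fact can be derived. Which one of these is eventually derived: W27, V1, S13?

From W11 and W8, R3 gives S13.
No rule produces V1, and it is not given. W27 would need T9 and W11 (R1), but T9 is never established.

S13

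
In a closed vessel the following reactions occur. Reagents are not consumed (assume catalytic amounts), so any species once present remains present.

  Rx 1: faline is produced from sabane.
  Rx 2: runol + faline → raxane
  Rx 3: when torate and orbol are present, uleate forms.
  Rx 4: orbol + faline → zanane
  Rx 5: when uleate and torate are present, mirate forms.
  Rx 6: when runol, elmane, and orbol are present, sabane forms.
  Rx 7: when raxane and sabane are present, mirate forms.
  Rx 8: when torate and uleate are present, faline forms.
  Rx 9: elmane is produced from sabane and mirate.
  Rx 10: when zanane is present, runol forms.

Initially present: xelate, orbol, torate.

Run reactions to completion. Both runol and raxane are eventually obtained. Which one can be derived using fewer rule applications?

runol

runol: torate and orbol present → uleate forms (Rx 3). torate and uleate present → faline forms (Rx 8). orbol and faline present → zanane forms (Rx 4). zanane present → runol forms (Rx 10). [4 rule applications]
raxane: torate and orbol present → uleate forms (Rx 3). torate and uleate present → faline forms (Rx 8). orbol and faline present → zanane forms (Rx 4). zanane present → runol forms (Rx 10). runol and faline present → raxane forms (Rx 2). [5 rule applications]
runol needs fewer.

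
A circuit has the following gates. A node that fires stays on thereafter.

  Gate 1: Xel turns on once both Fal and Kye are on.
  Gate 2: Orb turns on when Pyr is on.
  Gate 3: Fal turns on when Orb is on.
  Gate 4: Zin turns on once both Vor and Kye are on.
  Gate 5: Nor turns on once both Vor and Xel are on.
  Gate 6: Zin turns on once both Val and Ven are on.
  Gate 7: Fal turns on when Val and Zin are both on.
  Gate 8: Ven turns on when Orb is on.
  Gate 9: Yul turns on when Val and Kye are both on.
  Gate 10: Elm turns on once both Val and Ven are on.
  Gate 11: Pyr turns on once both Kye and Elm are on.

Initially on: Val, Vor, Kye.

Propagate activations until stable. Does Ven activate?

No

Ven would need Orb (Gate 8), but Orb never turns on.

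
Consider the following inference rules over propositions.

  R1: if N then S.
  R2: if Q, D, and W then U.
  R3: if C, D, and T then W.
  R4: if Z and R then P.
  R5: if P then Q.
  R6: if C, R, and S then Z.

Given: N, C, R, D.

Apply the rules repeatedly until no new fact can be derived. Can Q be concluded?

From N, R1 gives S.
C, R, and S hold, so Z follows (R6).
Z and R hold, so P follows (R4).
P holds, so Q follows (R5).

Yes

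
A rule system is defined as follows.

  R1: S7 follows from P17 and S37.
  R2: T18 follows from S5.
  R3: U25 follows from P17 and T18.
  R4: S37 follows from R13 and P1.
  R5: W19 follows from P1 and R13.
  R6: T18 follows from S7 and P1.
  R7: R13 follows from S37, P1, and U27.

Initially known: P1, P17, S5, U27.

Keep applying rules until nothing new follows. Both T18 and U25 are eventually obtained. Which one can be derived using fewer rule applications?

T18

T18: From S5, R2 gives T18. [1 rule application]
U25: S5 holds, so T18 follows (R2). P17 and T18 hold, so U25 follows (R3). [2 rule applications]
T18 needs fewer.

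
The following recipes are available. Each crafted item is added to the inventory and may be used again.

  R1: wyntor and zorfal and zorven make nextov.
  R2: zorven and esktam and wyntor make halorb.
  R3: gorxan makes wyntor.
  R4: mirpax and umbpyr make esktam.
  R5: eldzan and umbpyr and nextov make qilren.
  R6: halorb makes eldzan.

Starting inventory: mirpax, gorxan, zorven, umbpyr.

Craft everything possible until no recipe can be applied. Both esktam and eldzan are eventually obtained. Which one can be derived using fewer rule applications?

esktam

esktam: mirpax and umbpyr → esktam (R4). [1 rule application]
eldzan: Using R4, mirpax and umbpyr make esktam. Using R3, gorxan makes wyntor. zorven and esktam and wyntor → halorb (R2). Using R6, halorb makes eldzan. [4 rule applications]
esktam needs fewer.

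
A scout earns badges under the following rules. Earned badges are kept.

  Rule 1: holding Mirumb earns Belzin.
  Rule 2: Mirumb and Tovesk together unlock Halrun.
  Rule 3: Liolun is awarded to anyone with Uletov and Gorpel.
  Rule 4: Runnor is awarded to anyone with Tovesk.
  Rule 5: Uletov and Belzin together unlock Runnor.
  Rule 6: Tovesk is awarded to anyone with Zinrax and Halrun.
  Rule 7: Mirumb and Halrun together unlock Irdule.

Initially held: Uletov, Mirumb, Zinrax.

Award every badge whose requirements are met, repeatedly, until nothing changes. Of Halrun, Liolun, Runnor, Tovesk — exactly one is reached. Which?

With Mirumb, Belzin is earned (Rule 1).
With Uletov and Belzin, Runnor is earned (Rule 5).
Liolun would need Uletov and Gorpel (Rule 3), but Gorpel is never earned. Halrun would need Mirumb and Tovesk (Rule 2), but Tovesk is never earned. Tovesk would need Zinrax and Halrun (Rule 6), but Halrun is never earned.

Runnor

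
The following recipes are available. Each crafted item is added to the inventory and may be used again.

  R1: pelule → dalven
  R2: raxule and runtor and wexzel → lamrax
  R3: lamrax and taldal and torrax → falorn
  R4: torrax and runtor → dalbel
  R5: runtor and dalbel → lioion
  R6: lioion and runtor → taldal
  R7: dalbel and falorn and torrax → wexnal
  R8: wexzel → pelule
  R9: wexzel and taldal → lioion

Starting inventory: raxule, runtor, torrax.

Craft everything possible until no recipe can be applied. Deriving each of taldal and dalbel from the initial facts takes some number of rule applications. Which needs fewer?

dalbel: torrax and runtor → dalbel (R4). [1 rule application]
taldal: Using R4, torrax and runtor make dalbel. runtor and dalbel → lioion (R5). Using R6, lioion and runtor make taldal. [3 rule applications]
dalbel needs fewer.

dalbel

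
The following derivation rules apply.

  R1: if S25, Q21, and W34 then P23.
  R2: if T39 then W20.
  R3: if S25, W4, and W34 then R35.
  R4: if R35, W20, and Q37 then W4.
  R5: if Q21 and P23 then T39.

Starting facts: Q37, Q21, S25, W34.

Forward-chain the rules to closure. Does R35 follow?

No

R35 would need S25, W4, and W34 (R3), but W4 is never established.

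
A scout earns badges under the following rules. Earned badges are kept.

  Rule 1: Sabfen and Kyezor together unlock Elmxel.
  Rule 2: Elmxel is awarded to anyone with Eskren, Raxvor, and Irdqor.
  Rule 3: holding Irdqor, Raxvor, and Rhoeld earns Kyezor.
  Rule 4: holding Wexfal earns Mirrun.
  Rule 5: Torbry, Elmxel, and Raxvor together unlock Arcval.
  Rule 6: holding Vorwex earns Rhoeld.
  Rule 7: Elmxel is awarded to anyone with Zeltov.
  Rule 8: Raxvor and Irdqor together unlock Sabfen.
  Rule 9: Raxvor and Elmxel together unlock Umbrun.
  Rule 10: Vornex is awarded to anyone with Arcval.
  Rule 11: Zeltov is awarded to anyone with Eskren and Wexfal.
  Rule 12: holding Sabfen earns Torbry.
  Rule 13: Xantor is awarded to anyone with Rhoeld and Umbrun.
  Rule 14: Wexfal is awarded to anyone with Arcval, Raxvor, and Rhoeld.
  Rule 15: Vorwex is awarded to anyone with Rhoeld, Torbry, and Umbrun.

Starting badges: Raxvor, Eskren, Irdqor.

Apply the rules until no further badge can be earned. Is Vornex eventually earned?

With Eskren, Raxvor, and Irdqor, Elmxel is earned (Rule 2).
With Raxvor and Irdqor, Sabfen is earned (Rule 8).
With Sabfen, Torbry is earned (Rule 12).
With Torbry, Elmxel, and Raxvor, Arcval is earned (Rule 5).
With Arcval, Vornex is earned (Rule 10).

Yes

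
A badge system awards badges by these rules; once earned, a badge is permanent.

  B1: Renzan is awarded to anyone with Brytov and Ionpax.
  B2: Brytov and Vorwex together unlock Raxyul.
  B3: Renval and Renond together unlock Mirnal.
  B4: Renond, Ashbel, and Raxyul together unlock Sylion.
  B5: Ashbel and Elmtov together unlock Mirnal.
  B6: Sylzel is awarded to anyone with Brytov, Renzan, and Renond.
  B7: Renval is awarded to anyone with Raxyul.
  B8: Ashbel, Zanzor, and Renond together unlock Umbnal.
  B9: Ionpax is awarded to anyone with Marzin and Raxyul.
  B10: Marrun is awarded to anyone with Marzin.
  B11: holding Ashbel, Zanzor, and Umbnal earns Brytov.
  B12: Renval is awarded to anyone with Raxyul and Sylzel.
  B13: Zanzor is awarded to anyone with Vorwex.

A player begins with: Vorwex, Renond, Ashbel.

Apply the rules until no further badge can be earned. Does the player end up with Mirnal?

Yes

With Vorwex, Zanzor is earned (B13).
With Ashbel, Zanzor, and Renond, Umbnal is earned (B8).
With Ashbel, Zanzor, and Umbnal, Brytov is earned (B11).
With Brytov and Vorwex, Raxyul is earned (B2).
With Raxyul, Renval is earned (B7).
With Renval and Renond, Mirnal is earned (B3).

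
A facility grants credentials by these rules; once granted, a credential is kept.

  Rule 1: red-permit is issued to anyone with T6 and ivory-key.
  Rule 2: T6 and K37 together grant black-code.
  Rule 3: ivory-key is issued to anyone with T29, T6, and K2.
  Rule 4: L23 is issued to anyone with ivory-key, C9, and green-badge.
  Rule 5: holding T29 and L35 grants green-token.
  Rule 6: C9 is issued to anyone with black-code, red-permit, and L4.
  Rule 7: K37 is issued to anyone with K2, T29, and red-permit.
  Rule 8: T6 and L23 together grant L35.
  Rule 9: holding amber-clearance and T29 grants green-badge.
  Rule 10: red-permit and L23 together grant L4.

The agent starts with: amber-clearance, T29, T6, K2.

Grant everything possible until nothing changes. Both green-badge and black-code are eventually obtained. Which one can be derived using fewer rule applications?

green-badge

green-badge: Holding amber-clearance and T29 grants green-badge (Rule 9). [1 rule application]
black-code: Holding T29, T6, and K2 grants ivory-key (Rule 3). Holding T6 and ivory-key grants red-permit (Rule 1). Holding K2, T29, and red-permit grants K37 (Rule 7). Holding T6 and K37 grants black-code (Rule 2). [4 rule applications]
green-badge needs fewer.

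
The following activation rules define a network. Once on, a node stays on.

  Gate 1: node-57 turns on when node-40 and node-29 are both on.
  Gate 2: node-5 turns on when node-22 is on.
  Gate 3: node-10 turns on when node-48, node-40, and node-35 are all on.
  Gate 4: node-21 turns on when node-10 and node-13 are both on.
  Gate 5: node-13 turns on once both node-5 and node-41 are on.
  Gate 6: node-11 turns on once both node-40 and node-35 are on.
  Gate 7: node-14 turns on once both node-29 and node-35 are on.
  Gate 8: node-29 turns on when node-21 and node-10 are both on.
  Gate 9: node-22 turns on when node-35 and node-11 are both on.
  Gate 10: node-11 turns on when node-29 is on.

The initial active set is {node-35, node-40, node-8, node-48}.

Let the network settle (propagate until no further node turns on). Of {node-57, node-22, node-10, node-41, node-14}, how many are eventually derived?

2

Gate 3: node-48, node-40, and node-35 on → node-10 on.
node-40 and node-35 are on, so node-11 turns on (Gate 6).
Gate 9: node-35 and node-11 on → node-22 on.
node-57 would need node-40 and node-29 (Gate 1), but node-29 never turns on.
node-22: reached.
node-10: reached.
No rule produces node-41, and it is not given.
node-14 would need node-29 and node-35 (Gate 7), but node-29 never turns on.
Reached: node-22 and node-10 — 2 of the 5.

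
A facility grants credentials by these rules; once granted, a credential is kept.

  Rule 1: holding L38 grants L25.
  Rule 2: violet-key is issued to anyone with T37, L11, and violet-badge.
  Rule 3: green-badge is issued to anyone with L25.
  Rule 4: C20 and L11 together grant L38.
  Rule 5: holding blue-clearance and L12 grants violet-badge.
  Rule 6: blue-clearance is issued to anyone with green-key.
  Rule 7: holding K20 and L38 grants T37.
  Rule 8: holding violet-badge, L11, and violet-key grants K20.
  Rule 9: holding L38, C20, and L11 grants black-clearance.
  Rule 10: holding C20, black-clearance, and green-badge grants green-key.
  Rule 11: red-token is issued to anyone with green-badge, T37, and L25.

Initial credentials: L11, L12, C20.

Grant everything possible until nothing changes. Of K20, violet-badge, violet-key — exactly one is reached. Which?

Holding C20 and L11 grants L38 (Rule 4).
Holding L38, C20, and L11 grants black-clearance (Rule 9).
Holding L38 grants L25 (Rule 1).
Holding L25 grants green-badge (Rule 3).
Holding C20, black-clearance, and green-badge grants green-key (Rule 10).
Holding green-key grants blue-clearance (Rule 6).
Holding blue-clearance and L12 grants violet-badge (Rule 5).
K20 would need violet-badge, L11, and violet-key (Rule 8), but violet-key is never granted. violet-key would need T37, L11, and violet-badge (Rule 2), but T37 is never granted.

violet-badge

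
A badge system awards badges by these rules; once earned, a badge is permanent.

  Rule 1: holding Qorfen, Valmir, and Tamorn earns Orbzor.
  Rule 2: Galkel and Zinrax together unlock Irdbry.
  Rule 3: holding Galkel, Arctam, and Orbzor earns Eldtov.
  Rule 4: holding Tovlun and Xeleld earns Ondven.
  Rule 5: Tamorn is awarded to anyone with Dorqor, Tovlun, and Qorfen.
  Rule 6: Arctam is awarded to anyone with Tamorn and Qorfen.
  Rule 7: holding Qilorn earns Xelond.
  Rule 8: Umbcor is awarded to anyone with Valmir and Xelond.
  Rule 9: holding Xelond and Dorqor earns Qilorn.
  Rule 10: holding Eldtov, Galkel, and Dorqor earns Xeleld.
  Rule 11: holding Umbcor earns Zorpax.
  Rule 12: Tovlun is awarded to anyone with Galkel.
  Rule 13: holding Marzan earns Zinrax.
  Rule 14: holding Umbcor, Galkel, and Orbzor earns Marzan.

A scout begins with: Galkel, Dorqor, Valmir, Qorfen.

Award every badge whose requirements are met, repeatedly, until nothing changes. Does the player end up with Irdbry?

Irdbry would need Galkel and Zinrax (Rule 2), but Zinrax is never earned.

No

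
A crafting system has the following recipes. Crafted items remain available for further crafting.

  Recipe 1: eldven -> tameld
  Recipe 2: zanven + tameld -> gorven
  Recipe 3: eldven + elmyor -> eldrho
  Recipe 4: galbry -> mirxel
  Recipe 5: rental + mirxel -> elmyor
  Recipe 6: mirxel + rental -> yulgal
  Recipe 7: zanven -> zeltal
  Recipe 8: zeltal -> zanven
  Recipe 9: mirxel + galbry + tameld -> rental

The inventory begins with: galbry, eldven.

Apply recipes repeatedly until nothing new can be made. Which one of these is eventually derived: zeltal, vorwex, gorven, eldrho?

eldrho

Using Recipe 4, galbry makes mirxel.
Using Recipe 1, eldven makes tameld.
mirxel + galbry + tameld -> rental (Recipe 9).
Using Recipe 5, rental and mirxel make elmyor.
eldven + elmyor -> eldrho (Recipe 3).
No rule produces vorwex, and it is not given. zeltal would need zanven (Recipe 7), but zanven is never obtained. gorven would need zanven and tameld (Recipe 2), but zanven is never obtained.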